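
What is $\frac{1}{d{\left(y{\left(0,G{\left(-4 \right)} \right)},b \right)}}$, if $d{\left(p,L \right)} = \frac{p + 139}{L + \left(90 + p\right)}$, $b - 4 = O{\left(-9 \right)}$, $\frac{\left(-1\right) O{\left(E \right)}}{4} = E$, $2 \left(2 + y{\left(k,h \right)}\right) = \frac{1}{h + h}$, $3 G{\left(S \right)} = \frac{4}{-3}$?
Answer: $\frac{2039}{2183} \approx 0.93404$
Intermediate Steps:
$G{\left(S \right)} = - \frac{4}{9}$ ($G{\left(S \right)} = \frac{4 \frac{1}{-3}}{3} = \frac{4 \left(- \frac{1}{3}\right)}{3} = \frac{1}{3} \left(- \frac{4}{3}\right) = - \frac{4}{9}$)
$y{\left(k,h \right)} = -2 + \frac{1}{4 h}$ ($y{\left(k,h \right)} = -2 + \frac{1}{2 \left(h + h\right)} = -2 + \frac{1}{2 \cdot 2 h} = -2 + \frac{\frac{1}{2} \frac{1}{h}}{2} = -2 + \frac{1}{4 h}$)
$O{\left(E \right)} = - 4 E$
$b = 40$ ($b = 4 - -36 = 4 + 36 = 40$)
$d{\left(p,L \right)} = \frac{139 + p}{90 + L + p}$
$\frac{1}{d{\left(y{\left(0,G{\left(-4 \right)} \right)},b \right)}} = \frac{1}{\frac{1}{90 + 40 - \left(2 - \frac{1}{4 \left(- \frac{4}{9}\right)}\right)} \left(139 - \left(2 - \frac{1}{4 \left(- \frac{4}{9}\right)}\right)\right)} = \frac{1}{\frac{1}{90 + 40 + \left(-2 + \frac{1}{4} \left(- \frac{9}{4}\right)\right)} \left(139 + \left(-2 + \frac{1}{4} \left(- \frac{9}{4}\right)\right)\right)} = \frac{1}{\frac{1}{90 + 40 - \frac{41}{16}} \left(139 - \frac{41}{16}\right)} = \frac{1}{\frac{1}{\frac{2039}{16}} \cdot \frac{2183}{16}} = \frac{1}{\frac{16}{2039} \cdot \frac{2183}{16}} = \frac{1}{\frac{2183}{2039}} = \frac{2039}{2183}$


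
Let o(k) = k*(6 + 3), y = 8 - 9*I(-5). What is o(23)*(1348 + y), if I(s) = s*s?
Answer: 234117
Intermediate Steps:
I(s) = s²
y = -217 (y = 8 - 9*(-5)² = 8 - 9*25 = 8 - 225 = -217)
o(k) = 9*k (o(k) = k*9 = 9*k)
o(23)*(1348 + y) = (9*23)*(1348 - 217) = 207*1131 = 234117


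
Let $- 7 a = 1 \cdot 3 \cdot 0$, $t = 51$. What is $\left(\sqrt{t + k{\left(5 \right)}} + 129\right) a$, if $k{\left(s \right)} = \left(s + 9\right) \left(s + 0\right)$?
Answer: $0$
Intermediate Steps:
$k{\left(s \right)} = s \left(9 + s\right)$ ($k{\left(s \right)} = \left(9 + s\right) s = s \left(9 + s\right)$)
$a = 0$ ($a = - \frac{1 \cdot 3 \cdot 0}{7} = - \frac{3 \cdot 0}{7} = \left(- \frac{1}{7}\right) 0 = 0$)
$\left(\sqrt{t + k{\left(5 \right)}} + 129\right) a = \left(\sqrt{51 + 5 \left(9 + 5\right)} + 129\right) 0 = \left(\sqrt{51 + 5 \cdot 14} + 129\right) 0 = \left(\sqrt{51 + 70} + 129\right) 0 = \left(\sqrt{121} + 129\right) 0 = \left(11 + 129\right) 0 = 140 \cdot 0 = 0$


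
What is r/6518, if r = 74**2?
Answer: 2738/3259 ≈ 0.84013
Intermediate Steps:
r = 5476
r/6518 = 5476/6518 = 5476*(1/6518) = 2738/3259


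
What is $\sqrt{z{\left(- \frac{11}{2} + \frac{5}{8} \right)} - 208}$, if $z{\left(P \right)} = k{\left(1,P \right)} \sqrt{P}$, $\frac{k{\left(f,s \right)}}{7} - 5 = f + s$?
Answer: $\frac{\sqrt{-13312 + 126 i \sqrt{78}}}{8} \approx 0.60228 + 14.435 i$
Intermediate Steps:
$k{\left(f,s \right)} = 35 + 7 f + 7 s$ ($k{\left(f,s \right)} = 35 + 7 \left(f + s\right) = 35 + \left(7 f + 7 s\right) = 35 + 7 f + 7 s$)
$z{\left(P \right)} = \sqrt{P} \left(42 + 7 P\right)$ ($z{\left(P \right)} = \left(35 + 7 \cdot 1 + 7 P\right) \sqrt{P} = \left(35 + 7 + 7 P\right) \sqrt{P} = \left(42 + 7 P\right) \sqrt{P} = \sqrt{P} \left(42 + 7 P\right)$)
$\sqrt{z{\left(- \frac{11}{2} + \frac{5}{8} \right)} - 208} = \sqrt{7 \sqrt{- \frac{11}{2} + \frac{5}{8}} \left(6 + \left(- \frac{11}{2} + \frac{5}{8}\right)\right) - 208} = \sqrt{7 \sqrt{- \frac{39}{8}} \left(6 - \frac{39}{8}\right) - 208} = \sqrt{7 \frac{i \sqrt{78}}{4} \cdot \frac{9}{8} - 208} = \sqrt{\frac{63 i \sqrt{78}}{32} - 208} = \sqrt{-208 + \frac{63 i \sqrt{78}}{32}}$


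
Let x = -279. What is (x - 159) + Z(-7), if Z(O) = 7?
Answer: -431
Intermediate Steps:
(x - 159) + Z(-7) = (-279 - 159) + 7 = -438 + 7 = -431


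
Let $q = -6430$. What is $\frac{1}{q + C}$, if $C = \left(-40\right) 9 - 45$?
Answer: $- \frac{1}{6835} \approx -0.00014631$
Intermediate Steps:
$C = -405$ ($C = -360 - 45 = -405$)
$\frac{1}{q + C} = \frac{1}{-6430 - 405} = \frac{1}{-6835} = - \frac{1}{6835}$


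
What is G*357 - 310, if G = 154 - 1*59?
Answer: 33605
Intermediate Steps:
G = 95 (G = 154 - 59 = 95)
G*357 - 310 = 95*357 - 310 = 33915 - 310 = 33605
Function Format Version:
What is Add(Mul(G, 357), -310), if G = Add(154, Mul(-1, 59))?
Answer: 33605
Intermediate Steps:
G = 95 (G = Add(154, -59) = 95)
Add(Mul(G, 357), -310) = Add(Mul(95, 357), -310) = Add(33915, -310) = 33605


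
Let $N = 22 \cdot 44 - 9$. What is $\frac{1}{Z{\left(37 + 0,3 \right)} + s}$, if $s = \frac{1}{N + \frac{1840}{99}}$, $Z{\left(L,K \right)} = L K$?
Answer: $\frac{96781}{10742790} \approx 0.0090089$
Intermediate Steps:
$N = 959$ ($N = 968 - 9 = 959$)
$Z{\left(L,K \right)} = K L$
$s = \frac{99}{96781}$ ($s = \frac{1}{959 + \frac{1840}{99}} = \frac{1}{\frac{96781}{99}} = \frac{99}{96781} \approx 0.0010229$)
$\frac{1}{Z{\left(37 + 0,3 \right)} + s} = \frac{1}{3 \left(37 + 0\right) + \frac{99}{96781}} = \frac{1}{3 \cdot 37 + \frac{99}{96781}} = \frac{1}{111 + \frac{99}{96781}} = \frac{1}{\frac{10742790}{96781}} = \frac{96781}{10742790}$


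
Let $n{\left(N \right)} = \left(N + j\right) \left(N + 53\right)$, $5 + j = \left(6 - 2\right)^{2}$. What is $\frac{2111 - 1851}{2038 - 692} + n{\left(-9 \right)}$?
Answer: $\frac{59354}{673} \approx 88.193$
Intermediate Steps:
$j = 11$ ($j = -5 + \left(6 - 2\right)^{2} = -5 + 4^{2} = -5 + 16 = 11$)
$n{\left(N \right)} = \left(11 + N\right) \left(53 + N\right)$ ($n{\left(N \right)} = \left(N + 11\right) \left(N + 53\right) = \left(11 + N\right) \left(53 + N\right)$)
$\frac{2111 - 1851}{2038 - 692} + n{\left(-9 \right)} = \frac{2111 - 1851}{2038 - 692} + \left(583 + \left(-9\right)^{2} + 64 \left(-9\right)\right) = \frac{260}{1346} + \left(583 + 81 - 576\right) = 260 \cdot \frac{1}{1346} + 88 = \frac{130}{673} + 88 = \frac{59354}{673}$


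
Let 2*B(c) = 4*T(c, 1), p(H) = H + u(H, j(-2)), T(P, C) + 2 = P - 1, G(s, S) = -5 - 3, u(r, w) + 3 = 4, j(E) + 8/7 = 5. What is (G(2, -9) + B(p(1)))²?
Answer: 100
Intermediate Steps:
j(E) = 27/7 (j(E) = -8/7 + 5 = 27/7)
u(r, w) = 1 (u(r, w) = -3 + 4 = 1)
G(s, S) = -8
T(P, C) = -3 + P (T(P, C) = -2 + (P - 1) = -2 + (-1 + P) = -3 + P)
p(H) = 1 + H (p(H) = H + 1 = 1 + H)
B(c) = -6 + 2*c (B(c) = (4*(-3 + c))/2 = (-12 + 4*c)/2 = -6 + 2*c)
(G(2, -9) + B(p(1)))² = (-8 + (-6 + 2*(1 + 1)))² = (-8 + (-6 + 2*2))² = (-8 + (-6 + 4))² = (-8 - 2)² = (-10)² = 100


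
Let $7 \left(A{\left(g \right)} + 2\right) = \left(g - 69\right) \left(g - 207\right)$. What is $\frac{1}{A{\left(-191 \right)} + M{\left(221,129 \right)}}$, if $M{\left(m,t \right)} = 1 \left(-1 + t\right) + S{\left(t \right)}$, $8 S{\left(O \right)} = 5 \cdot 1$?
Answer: $\frac{56}{834931} \approx 6.7071 \cdot 10^{-5}$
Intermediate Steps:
$S{\left(O \right)} = \frac{5}{8}$ ($S{\left(O \right)} = \frac{5 \cdot 1}{8} = \frac{1}{8} \cdot 5 = \frac{5}{8}$)
$A{\left(g \right)} = -2 + \frac{\left(-207 + g\right) \left(-69 + g\right)}{7}$ ($A{\left(g \right)} = -2 + \frac{\left(g - 69\right) \left(g - 207\right)}{7} = -2 + \frac{\left(-69 + g\right) \left(-207 + g\right)}{7} = -2 + \frac{\left(-207 + g\right) \left(-69 + g\right)}{7}$)
$M{\left(m,t \right)} = - \frac{3}{8} + t$ ($M{\left(m,t \right)} = 1 \left(-1 + t\right) + \frac{5}{8} = \left(-1 + t\right) + \frac{5}{8} = - \frac{3}{8} + t$)
$\frac{1}{A{\left(-191 \right)} + M{\left(221,129 \right)}} = \frac{1}{\left(\frac{14269}{7} - - \frac{52716}{7} + \frac{\left(-191\right)^{2}}{7}\right) + \left(- \frac{3}{8} + 129\right)} = \frac{1}{\left(\frac{14269}{7} + \frac{52716}{7} + \frac{1}{7} \cdot 36481\right) + \frac{1029}{8}} = \frac{1}{\left(\frac{14269}{7} + \frac{52716}{7} + \frac{36481}{7}\right) + \frac{1029}{8}} = \frac{1}{\frac{103466}{7} + \frac{1029}{8}} = \frac{1}{\frac{834931}{56}} = \frac{56}{834931}$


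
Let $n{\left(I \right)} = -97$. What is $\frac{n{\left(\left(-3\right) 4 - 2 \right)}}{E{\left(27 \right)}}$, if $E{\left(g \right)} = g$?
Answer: $- \frac{97}{27} \approx -3.5926$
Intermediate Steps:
$\frac{n{\left(\left(-3\right) 4 - 2 \right)}}{E{\left(27 \right)}} = - \frac{97}{27}$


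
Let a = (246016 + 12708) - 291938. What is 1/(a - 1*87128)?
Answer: -1/120342 ≈ -8.3097e-6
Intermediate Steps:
a = -33214 (a = 258724 - 291938 = -33214)
1/(a - 1*87128) = 1/(-33214 - 1*87128) = 1/(-33214 - 87128) = 1/(-120342) = -1/120342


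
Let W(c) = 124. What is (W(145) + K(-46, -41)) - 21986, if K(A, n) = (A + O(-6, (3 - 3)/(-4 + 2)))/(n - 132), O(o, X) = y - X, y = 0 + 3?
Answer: -3782083/173 ≈ -21862.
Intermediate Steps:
y = 3
O(o, X) = 3 - X
K(A, n) = (3 + A)/(-132 + n) (K(A, n) = (A + (3 - (3 - 3)/(-4 + 2)))/(n - 132) = (A + (3 - 0/(-2)))/(-132 + n) = (A + (3 - 0*(-1)/2))/(-132 + n) = (A + (3 - 1*0))/(-132 + n) = (A + (3 + 0))/(-132 + n) = (A + 3)/(-132 + n) = (3 + A)/(-132 + n))
(W(145) + K(-46, -41)) - 21986 = (124 + (3 - 46)/(-132 - 41)) - 21986 = (124 - 43/(-173)) - 21986 = (124 - 1/173*(-43)) - 21986 = (124 + 43/173) - 21986 = 21495/173 - 21986 = -3782083/173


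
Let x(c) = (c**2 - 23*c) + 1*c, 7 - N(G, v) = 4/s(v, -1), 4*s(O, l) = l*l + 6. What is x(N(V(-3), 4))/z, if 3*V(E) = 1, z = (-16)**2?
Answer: -3993/12544 ≈ -0.31832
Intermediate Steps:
z = 256
s(O, l) = 3/2 + l**2/4 (s(O, l) = (l*l + 6)/4 = (l**2 + 6)/4 = (6 + l**2)/4 = 3/2 + l**2/4)
V(E) = 1/3 (V(E) = (1/3)*1 = 1/3)
N(G, v) = 33/7 (N(G, v) = 7 - 4/(3/2 + (1/4)*(-1)**2) = 7 - 4/(3/2 + (1/4)*1) = 7 - 4/(3/2 + 1/4) = 7 - 4/7/4 = 7 - 4*4/7 = 7 - 1*16/7 = 7 - 16/7 = 33/7)
x(c) = c**2 - 22*c (x(c) = (c**2 - 23*c) + c = c**2 - 22*c)
x(N(V(-3), 4))/z = (33*(-22 + 33/7)/7)/256 = ((33/7)*(-121/7))*(1/256) = -3993/49*1/256 = -3993/12544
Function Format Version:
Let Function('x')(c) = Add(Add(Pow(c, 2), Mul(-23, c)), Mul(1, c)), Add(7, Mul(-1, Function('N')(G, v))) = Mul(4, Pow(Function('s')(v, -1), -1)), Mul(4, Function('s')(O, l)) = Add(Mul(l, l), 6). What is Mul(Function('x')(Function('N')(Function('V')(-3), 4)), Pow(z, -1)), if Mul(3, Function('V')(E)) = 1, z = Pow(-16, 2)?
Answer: Rational(-3993, 12544) ≈ -0.31832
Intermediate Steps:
z = 256
Function('s')(O, l) = Add(Rational(3, 2), Mul(Rational(1, 4), Pow(l, 2))) (Function('s')(O, l) = Mul(Rational(1, 4), Add(Mul(l, l), 6)) = Mul(Rational(1, 4), Add(Pow(l, 2), 6)) = Mul(Rational(1, 4), Add(6, Pow(l, 2))) = Add(Rational(3, 2), Mul(Rational(1, 4), Pow(l, 2))))
Function('V')(E) = Rational(1, 3) (Function('V')(E) = Mul(Rational(1, 3), 1) = Rational(1, 3))
Function('N')(G, v) = Rational(33, 7) (Function('N')(G, v) = Add(7, Mul(-1, Mul(4, Pow(Add(Rational(3, 2), Mul(Rational(1, 4), Pow(-1, 2))), -1)))) = Add(7, Mul(-1, Mul(4, Pow(Add(Rational(3, 2), Mul(Rational(1, 4), 1)), -1)))) = Add(7, Mul(-1, Mul(4, Pow(Add(Rational(3, 2), Rational(1, 4)), -1)))) = Add(7, Mul(-1, Mul(4, Pow(Rational(7, 4), -1)))) = Add(7, Mul(-1, Mul(4, Rational(4, 7)))) = Add(7, Mul(-1, Rational(16, 7))) = Add(7, Rational(-16, 7)) = Rational(33, 7))
Function('x')(c) = Add(Pow(c, 2), Mul(-22, c)) (Function('x')(c) = Add(Add(Pow(c, 2), Mul(-23, c)), c) = Add(Pow(c, 2), Mul(-22, c)))
Mul(Function('x')(Function('N')(Function('V')(-3), 4)), Pow(z, -1)) = Mul(Mul(Rational(33, 7), Add(-22, Rational(33, 7))), Pow(256, -1)) = Mul(Mul(Rational(33, 7), Rational(-121, 7)), Rational(1, 256)) = Mul(Rational(-3993, 49), Rational(1, 256)) = Rational(-3993, 12544)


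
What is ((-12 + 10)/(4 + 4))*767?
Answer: -767/4 ≈ -191.75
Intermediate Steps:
((-12 + 10)/(4 + 4))*767 = -2/8*767 = -2*⅛*767 = -¼*767 = -767/4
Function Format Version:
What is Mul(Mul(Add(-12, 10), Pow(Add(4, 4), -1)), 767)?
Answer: Rational(-767, 4) ≈ -191.75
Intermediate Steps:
Mul(Mul(Add(-12, 10), Pow(Add(4, 4), -1)), 767) = Mul(Mul(-2, Pow(8, -1)), 767) = Mul(Mul(-2, Rational(1, 8)), 767) = Mul(Rational(-1, 4), 767) = Rational(-767, 4)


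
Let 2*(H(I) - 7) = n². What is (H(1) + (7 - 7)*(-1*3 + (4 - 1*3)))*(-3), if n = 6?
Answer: -75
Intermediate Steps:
H(I) = 25 (H(I) = 7 + (½)*6² = 7 + (½)*36 = 7 + 18 = 25)
(H(1) + (7 - 7)*(-1*3 + (4 - 1*3)))*(-3) = (25 + (7 - 7)*(-1*3 + (4 - 1*3)))*(-3) = (25 + 0*(-3 + (4 - 3)))*(-3) = (25 + 0*(-3 + 1))*(-3) = (25 + 0*(-2))*(-3) = (25 + 0)*(-3) = 25*(-3) = -75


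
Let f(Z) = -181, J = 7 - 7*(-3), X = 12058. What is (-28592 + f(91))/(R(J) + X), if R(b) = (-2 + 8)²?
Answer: -28773/12094 ≈ -2.3791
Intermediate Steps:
J = 28 (J = 7 + 21 = 28)
R(b) = 36 (R(b) = 6² = 36)
(-28592 + f(91))/(R(J) + X) = (-28592 - 181)/(36 + 12058) = -28773/12094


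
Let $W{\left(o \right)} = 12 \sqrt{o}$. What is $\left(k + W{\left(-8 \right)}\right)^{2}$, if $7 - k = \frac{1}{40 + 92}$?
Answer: $- \frac{19220519}{17424} + \frac{3692 i \sqrt{2}}{11} \approx -1103.1 + 474.66 i$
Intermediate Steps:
$k = \frac{923}{132}$ ($k = 7 - \frac{1}{40 + 92} = 7 - \frac{1}{132} = \frac{923}{132} \approx 6.9924$)
$\left(k + W{\left(-8 \right)}\right)^{2} = \left(\frac{923}{132} + 12 \sqrt{-8}\right)^{2} = \left(\frac{923}{132} + 12 \cdot 2 i \sqrt{2}\right)^{2} = \left(\frac{923}{132} + 24 i \sqrt{2}\right)^{2}$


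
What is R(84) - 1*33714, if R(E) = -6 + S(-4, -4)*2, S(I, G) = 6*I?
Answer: -33768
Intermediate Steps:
R(E) = -54 (R(E) = -6 + (6*(-4))*2 = -6 - 24*2 = -6 - 48 = -54)
R(84) - 1*33714 = -54 - 1*33714 = -54 - 33714 = -33768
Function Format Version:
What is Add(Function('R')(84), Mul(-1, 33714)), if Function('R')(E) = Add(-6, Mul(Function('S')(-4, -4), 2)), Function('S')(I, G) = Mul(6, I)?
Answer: -33768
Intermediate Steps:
Function('R')(E) = -54 (Function('R')(E) = Add(-6, Mul(Mul(6, -4), 2)) = Add(-6, Mul(-24, 2)) = Add(-6, -48) = -54)
Add(Function('R')(84), Mul(-1, 33714)) = Add(-54, Mul(-1, 33714)) = Add(-54, -33714) = -33768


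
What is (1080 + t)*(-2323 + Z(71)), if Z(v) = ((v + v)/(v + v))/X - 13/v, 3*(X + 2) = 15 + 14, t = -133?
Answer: -3592487115/1633 ≈ -2.1999e+6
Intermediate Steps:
X = 23/3 (X = -2 + (15 + 14)/3 = -2 + (⅓)*29 = -2 + 29/3 = 23/3 ≈ 7.6667)
Z(v) = 3/23 - 13/v (Z(v) = ((v + v)/(v + v))/(23/3) - 13/v = ((2*v)/((2*v)))*(3/23) - 13/v = ((2*v)*(1/(2*v)))*(3/23) - 13/v = 1*(3/23) - 13/v = 3/23 - 13/v)
(1080 + t)*(-2323 + Z(71)) = (1080 - 133)*(-2323 + (3/23 - 13/71)) = 947*(-2323 + (3/23 - 13*1/71)) = 947*(-2323 + (3/23 - 13/71)) = 947*(-2323 - 86/1633) = 947*(-3793545/1633) = -3592487115/1633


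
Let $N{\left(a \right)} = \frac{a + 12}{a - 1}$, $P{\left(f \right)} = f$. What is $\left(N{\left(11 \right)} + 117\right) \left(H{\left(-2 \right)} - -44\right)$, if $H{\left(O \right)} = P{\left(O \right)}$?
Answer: $\frac{25053}{5} \approx 5010.6$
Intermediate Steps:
$H{\left(O \right)} = O$
$N{\left(a \right)} = \frac{12 + a}{-1 + a}$
$\left(N{\left(11 \right)} + 117\right) \left(H{\left(-2 \right)} - -44\right) = \left(\frac{12 + 11}{-1 + 11} + 117\right) \left(-2 - -44\right) = \left(\frac{1}{10} \cdot 23 + 117\right) \left(-2 + 44\right) = \left(\frac{1}{10} \cdot 23 + 117\right) 42 = \left(\frac{23}{10} + 117\right) 42 = \frac{1193}{10} \cdot 42 = \frac{25053}{5}$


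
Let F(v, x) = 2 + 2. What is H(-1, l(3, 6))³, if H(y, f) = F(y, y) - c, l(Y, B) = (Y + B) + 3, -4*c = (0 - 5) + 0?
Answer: 1331/64 ≈ 20.797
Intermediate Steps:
F(v, x) = 4
c = 5/4 (c = -((0 - 5) + 0)/4 = -(-5 + 0)/4 = -¼*(-5) = 5/4 ≈ 1.2500)
l(Y, B) = 3 + B + Y (l(Y, B) = (B + Y) + 3 = 3 + B + Y)
H(y, f) = 11/4 (H(y, f) = 4 - 1*5/4 = 4 - 5/4 = 11/4)
H(-1, l(3, 6))³ = (11/4)³ = 1331/64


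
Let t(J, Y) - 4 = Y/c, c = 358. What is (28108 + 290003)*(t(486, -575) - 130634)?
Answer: -14876815608765/358 ≈ -4.1555e+10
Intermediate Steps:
t(J, Y) = 4 + Y/358
(28108 + 290003)*(t(486, -575) - 130634) = (28108 + 290003)*((4 + (1/358)*(-575)) - 130634) = 318111*((4 - 575/358) - 130634) = 318111*(857/358 - 130634) = 318111*(-46766115/358) = -14876815608765/358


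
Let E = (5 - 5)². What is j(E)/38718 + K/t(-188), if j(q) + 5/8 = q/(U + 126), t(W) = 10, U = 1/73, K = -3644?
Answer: -564353593/1548720 ≈ -364.40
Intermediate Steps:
U = 1/73 ≈ 0.013699
E = 0 (E = 0² = 0)
j(q) = -5/8 + 73*q/9199 (j(q) = -5/8 + q/(1/73 + 126) = -5/8 + q/(9199/73) = -5/8 + 73*q/9199)
j(E)/38718 + K/t(-188) = (-5/8 + (73/9199)*0)/38718 - 3644/10 = (-5/8 + 0)*(1/38718) - 3644*⅒ = -5/8*1/38718 - 1822/5 = -5/309744 - 1822/5 = -564353593/1548720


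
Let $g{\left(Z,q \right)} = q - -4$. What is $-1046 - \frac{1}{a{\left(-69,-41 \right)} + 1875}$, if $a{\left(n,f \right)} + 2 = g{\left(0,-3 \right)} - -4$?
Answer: $- \frac{1964389}{1878} \approx -1046.0$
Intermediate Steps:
$g{\left(Z,q \right)} = 4 + q$ ($g{\left(Z,q \right)} = q + 4 = 4 + q$)
$a{\left(n,f \right)} = 3$ ($a{\left(n,f \right)} = -2 + \left(\left(4 - 3\right) - -4\right) = -2 + \left(1 + 4\right) = -2 + 5 = 3$)
$-1046 - \frac{1}{a{\left(-69,-41 \right)} + 1875} = -1046 - \frac{1}{3 + 1875} = -1046 - \frac{1}{1878} = - \frac{1964389}{1878}$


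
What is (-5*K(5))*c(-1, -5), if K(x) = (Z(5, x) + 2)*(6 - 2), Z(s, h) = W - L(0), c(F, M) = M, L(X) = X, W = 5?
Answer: 700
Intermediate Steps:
Z(s, h) = 5 (Z(s, h) = 5 - 1*0 = 5 + 0 = 5)
K(x) = 28 (K(x) = (5 + 2)*(6 - 2) = 7*4 = 28)
(-5*K(5))*c(-1, -5) = -5*28*(-5) = -140*(-5) = 700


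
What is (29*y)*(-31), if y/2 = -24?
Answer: 43152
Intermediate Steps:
y = -48 (y = 2*(-24) = -48)
(29*y)*(-31) = (29*(-48))*(-31) = -1392*(-31) = 43152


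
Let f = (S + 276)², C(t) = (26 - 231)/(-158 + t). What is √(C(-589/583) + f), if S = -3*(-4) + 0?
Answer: √712819059358341/92703 ≈ 288.00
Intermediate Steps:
C(t) = -205/(-158 + t)
S = 12 (S = 12 + 0 = 12)
f = 82944 (f = (12 + 276)² = 288² = 82944)
√(C(-589/583) + f) = √(-205/(-158 - 589/583) + 82944) = √(-205/(-92703/583) + 82944) = √(-205*(-583/92703) + 82944) = √(119515/92703 + 82944) = √(7689277147/92703) = √712819059358341/92703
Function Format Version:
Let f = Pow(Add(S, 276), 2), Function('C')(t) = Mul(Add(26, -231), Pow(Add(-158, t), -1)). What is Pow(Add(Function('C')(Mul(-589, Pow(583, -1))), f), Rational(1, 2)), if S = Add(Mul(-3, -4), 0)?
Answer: Mul(Rational(1, 92703), Pow(712819059358341, Rational(1, 2))) ≈ 288.00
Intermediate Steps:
Function('C')(t) = Mul(-205, Pow(Add(-158, t), -1))
S = 12 (S = Add(12, 0) = 12)
f = 82944 (f = Pow(Add(12, 276), 2) = Pow(288, 2) = 82944)
Pow(Add(Function('C')(Mul(-589, Pow(583, -1))), f), Rational(1, 2)) = Pow(Add(Mul(-205, Pow(Add(-158, Mul(-589, Pow(583, -1))), -1)), 82944), Rational(1, 2)) = Pow(Add(Mul(-205, Pow(Add(-158, Mul(-589, Rational(1, 583))), -1)), 82944), Rational(1, 2)) = Pow(Add(Mul(-205, Pow(Add(-158, Rational(-589, 583)), -1)), 82944), Rational(1, 2)) = Pow(Add(Mul(-205, Pow(Rational(-92703, 583), -1)), 82944), Rational(1, 2)) = Pow(Add(Mul(-205, Rational(-583, 92703)), 82944), Rational(1, 2)) = Pow(Add(Rational(119515, 92703), 82944), Rational(1, 2)) = Pow(Rational(7689277147, 92703), Rational(1, 2)) = Mul(Rational(1, 92703), Pow(712819059358341, Rational(1, 2)))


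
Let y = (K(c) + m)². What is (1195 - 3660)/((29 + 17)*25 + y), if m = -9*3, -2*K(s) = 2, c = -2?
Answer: -2465/1934 ≈ -1.2746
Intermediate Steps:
K(s) = -1 (K(s) = -½*2 = -1)
m = -27
y = 784 (y = (-1 - 27)² = (-28)² = 784)
(1195 - 3660)/((29 + 17)*25 + y) = (1195 - 3660)/((29 + 17)*25 + 784) = -2465/(46*25 + 784) = -2465/(1150 + 784) = -2465/1934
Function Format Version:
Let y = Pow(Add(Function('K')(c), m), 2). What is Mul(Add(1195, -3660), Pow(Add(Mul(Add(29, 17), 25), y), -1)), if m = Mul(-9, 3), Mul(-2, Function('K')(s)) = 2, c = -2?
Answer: Rational(-2465, 1934) ≈ -1.2746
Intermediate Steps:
Function('K')(s) = -1 (Function('K')(s) = Mul(Rational(-1, 2), 2) = -1)
m = -27
y = 784 (y = Pow(Add(-1, -27), 2) = Pow(-28, 2) = 784)
Mul(Add(1195, -3660), Pow(Add(Mul(Add(29, 17), 25), y), -1)) = Mul(Add(1195, -3660), Pow(Add(Mul(Add(29, 17), 25), 784), -1)) = Mul(-2465, Pow(Add(Mul(46, 25), 784), -1)) = Mul(-2465, Pow(Add(1150, 784), -1)) = Mul(-2465, Pow(1934, -1)) = Mul(-2465, Rational(1, 1934)) = Rational(-2465, 1934)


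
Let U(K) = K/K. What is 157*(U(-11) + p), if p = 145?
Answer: 22922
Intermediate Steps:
U(K) = 1
157*(U(-11) + p) = 157*(1 + 145) = 157*146 = 22922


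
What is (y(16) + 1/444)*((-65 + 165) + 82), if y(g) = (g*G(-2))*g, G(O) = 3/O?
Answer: -15515045/222 ≈ -69888.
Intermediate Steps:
y(g) = -3*g²/2 (y(g) = (g*(3/(-2)))*g = (g*(3*(-½)))*g = (g*(-3/2))*g = (-3*g/2)*g = -3*g²/2)
(y(16) + 1/444)*((-65 + 165) + 82) = (-3/2*16² + 1/444)*((-65 + 165) + 82) = (-3/2*256 + 1/444)*(100 + 82) = (-384 + 1/444)*182 = -170495/444*182 = -15515045/222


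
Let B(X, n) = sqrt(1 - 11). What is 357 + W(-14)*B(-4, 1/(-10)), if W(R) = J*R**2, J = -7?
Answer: 357 - 1372*I*sqrt(10) ≈ 357.0 - 4338.6*I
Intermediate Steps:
W(R) = -7*R**2
B(X, n) = I*sqrt(10) (B(X, n) = sqrt(-10) = I*sqrt(10))
357 + W(-14)*B(-4, 1/(-10)) = 357 + (-7*(-14)**2)*(I*sqrt(10)) = 357 + (-7*196)*(I*sqrt(10)) = 357 - 1372*I*sqrt(10)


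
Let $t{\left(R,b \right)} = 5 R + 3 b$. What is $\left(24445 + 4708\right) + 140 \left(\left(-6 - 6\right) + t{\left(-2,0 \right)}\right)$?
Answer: $26073$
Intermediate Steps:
$t{\left(R,b \right)} = 3 b + 5 R$
$\left(24445 + 4708\right) + 140 \left(\left(-6 - 6\right) + t{\left(-2,0 \right)}\right) = \left(24445 + 4708\right) + 140 \left(\left(-6 - 6\right) + \left(3 \cdot 0 + 5 \left(-2\right)\right)\right) = 29153 + 140 \left(-12 + \left(0 - 10\right)\right) = 29153 + 140 \left(-12 - 10\right) = 29153 + 140 \left(-22\right) = 29153 - 3080 = 26073$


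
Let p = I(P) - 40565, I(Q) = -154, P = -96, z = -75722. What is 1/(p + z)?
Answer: -1/116441 ≈ -8.5880e-6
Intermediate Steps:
p = -40719 (p = -154 - 40565 = -40719)
1/(p + z) = 1/(-40719 - 75722) = 1/(-116441) = -1/116441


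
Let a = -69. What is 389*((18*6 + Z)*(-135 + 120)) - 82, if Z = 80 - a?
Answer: -1499677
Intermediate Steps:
Z = 149 (Z = 80 - 1*(-69) = 80 + 69 = 149)
389*((18*6 + Z)*(-135 + 120)) - 82 = 389*((18*6 + 149)*(-135 + 120)) - 82 = 389*((108 + 149)*(-15)) - 82 = 389*(257*(-15)) - 82 = 389*(-3855) - 82 = -1499595 - 82 = -1499677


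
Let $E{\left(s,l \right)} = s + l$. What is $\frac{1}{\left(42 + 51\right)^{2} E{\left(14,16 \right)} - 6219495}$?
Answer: $- \frac{1}{5960025} \approx -1.6778 \cdot 10^{-7}$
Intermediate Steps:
$E{\left(s,l \right)} = l + s$
$\frac{1}{\left(42 + 51\right)^{2} E{\left(14,16 \right)} - 6219495} = \frac{1}{\left(42 + 51\right)^{2} \left(16 + 14\right) - 6219495} = \frac{1}{93^{2} \cdot 30 - 6219495} = \frac{1}{8649 \cdot 30 - 6219495} = \frac{1}{259470 - 6219495} = \frac{1}{-5960025} = - \frac{1}{5960025}$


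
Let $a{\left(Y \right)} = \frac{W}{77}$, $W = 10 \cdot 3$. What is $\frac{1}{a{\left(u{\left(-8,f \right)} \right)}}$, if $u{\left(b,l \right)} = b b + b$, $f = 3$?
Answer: $\frac{77}{30} \approx 2.5667$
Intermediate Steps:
$u{\left(b,l \right)} = b + b^{2}$ ($u{\left(b,l \right)} = b^{2} + b = b + b^{2}$)
$W = 30$
$a{\left(Y \right)} = \frac{30}{77}$
$\frac{1}{a{\left(u{\left(-8,f \right)} \right)}} = \frac{1}{\frac{30}{77}} = \frac{77}{30}$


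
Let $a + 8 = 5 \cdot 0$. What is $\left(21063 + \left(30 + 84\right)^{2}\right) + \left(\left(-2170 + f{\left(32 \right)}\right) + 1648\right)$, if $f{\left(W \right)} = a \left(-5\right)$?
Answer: $33577$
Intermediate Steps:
$a = -8$ ($a = -8 + 5 \cdot 0 = -8 + 0 = -8$)
$f{\left(W \right)} = 40$ ($f{\left(W \right)} = \left(-8\right) \left(-5\right) = 40$)
$\left(21063 + \left(30 + 84\right)^{2}\right) + \left(\left(-2170 + f{\left(32 \right)}\right) + 1648\right) = \left(21063 + \left(30 + 84\right)^{2}\right) + \left(\left(-2170 + 40\right) + 1648\right) = \left(21063 + 114^{2}\right) + \left(-2130 + 1648\right) = \left(21063 + 12996\right) - 482 = 34059 - 482 = 33577$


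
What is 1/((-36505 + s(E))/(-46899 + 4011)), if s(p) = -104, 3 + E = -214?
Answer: 14296/12203 ≈ 1.1715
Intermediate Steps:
E = -217 (E = -3 - 214 = -217)
1/((-36505 + s(E))/(-46899 + 4011)) = 1/((-36505 - 104)/(-46899 + 4011)) = 1/(-36609/(-42888)) = 1/(-36609*(-1/42888)) = 1/(12203/14296) = 14296/12203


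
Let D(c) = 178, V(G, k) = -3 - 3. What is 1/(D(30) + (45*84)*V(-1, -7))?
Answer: -1/22502 ≈ -4.4441e-5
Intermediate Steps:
V(G, k) = -6
1/(D(30) + (45*84)*V(-1, -7)) = 1/(178 + (45*84)*(-6)) = 1/(178 + 3780*(-6)) = 1/(178 - 22680) = 1/(-22502) = -1/22502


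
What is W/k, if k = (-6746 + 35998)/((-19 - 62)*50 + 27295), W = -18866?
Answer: -219270085/14626 ≈ -14992.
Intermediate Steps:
k = 29252/23245 (k = 29252/(-81*50 + 27295) = 29252/(-4050 + 27295) = 29252/23245 ≈ 1.2584)
W/k = -18866/29252/23245 = -18866*23245/29252 = -219270085/14626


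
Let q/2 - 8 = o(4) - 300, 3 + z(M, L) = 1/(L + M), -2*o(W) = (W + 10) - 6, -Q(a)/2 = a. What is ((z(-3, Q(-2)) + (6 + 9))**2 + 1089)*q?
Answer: -744736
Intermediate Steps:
Q(a) = -2*a
o(W) = -2 - W/2 (o(W) = -((W + 10) - 6)/2 = -((10 + W) - 6)/2 = -(4 + W)/2 = -2 - W/2)
z(M, L) = -3 + 1/(L + M)
q = -592 (q = 16 + 2*((-2 - 1/2*4) - 300) = 16 + 2*((-2 - 2) - 300) = 16 + 2*(-4 - 300) = 16 + 2*(-304) = 16 - 608 = -592)
((z(-3, Q(-2)) + (6 + 9))**2 + 1089)*q = (((1 - (-6)*(-2) - 3*(-3))/(-2*(-2) - 3) + (6 + 9))**2 + 1089)*(-592) = (((1 - 3*4 + 9)/(4 - 3) + 15)**2 + 1089)*(-592) = (((1 - 12 + 9)/1 + 15)**2 + 1089)*(-592) = ((1*(-2) + 15)**2 + 1089)*(-592) = ((-2 + 15)**2 + 1089)*(-592) = (13**2 + 1089)*(-592) = (169 + 1089)*(-592) = 1258*(-592) = -744736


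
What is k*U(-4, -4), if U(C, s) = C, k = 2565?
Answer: -10260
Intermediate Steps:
k*U(-4, -4) = 2565*(-4) = -10260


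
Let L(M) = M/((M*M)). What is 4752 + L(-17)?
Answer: 80783/17 ≈ 4751.9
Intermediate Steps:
L(M) = 1/M (L(M) = M/(M**2) = M/M**2 = 1/M)
4752 + L(-17) = 4752 + 1/(-17) = 4752 - 1/17 = 80783/17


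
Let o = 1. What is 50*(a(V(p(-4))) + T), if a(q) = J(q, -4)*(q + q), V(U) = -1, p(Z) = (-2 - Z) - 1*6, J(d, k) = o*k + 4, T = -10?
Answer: -500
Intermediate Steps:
J(d, k) = 4 + k (J(d, k) = 1*k + 4 = k + 4 = 4 + k)
p(Z) = -8 - Z (p(Z) = (-2 - Z) - 6 = -8 - Z)
a(q) = 0 (a(q) = (4 - 4)*(q + q) = 0*(2*q) = 0)
50*(a(V(p(-4))) + T) = 50*(0 - 10) = 50*(-10) = -500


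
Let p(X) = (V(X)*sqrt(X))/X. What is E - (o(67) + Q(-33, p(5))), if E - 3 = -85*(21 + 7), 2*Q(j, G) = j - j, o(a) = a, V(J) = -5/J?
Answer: -2444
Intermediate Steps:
p(X) = -5/X**(3/2) (p(X) = ((-5/X)*sqrt(X))/X = (-5/sqrt(X))/X = -5/X**(3/2))
Q(j, G) = 0 (Q(j, G) = (j - j)/2 = (1/2)*0 = 0)
E = -2377 (E = 3 - 85*(21 + 7) = 3 - 85*28 = 3 - 2380 = -2377)
E - (o(67) + Q(-33, p(5))) = -2377 - (67 + 0) = -2377 - 1*67 = -2377 - 67 = -2444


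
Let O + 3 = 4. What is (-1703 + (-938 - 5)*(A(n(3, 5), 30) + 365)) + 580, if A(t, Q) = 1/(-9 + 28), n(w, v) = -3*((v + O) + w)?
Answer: -6561985/19 ≈ -3.4537e+5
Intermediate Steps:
O = 1 (O = -3 + 4 = 1)
n(w, v) = -3 - 3*v - 3*w (n(w, v) = -3*((v + 1) + w) = -3*((1 + v) + w) = -3*(1 + v + w) = -3 - 3*v - 3*w)
A(t, Q) = 1/19
(-1703 + (-938 - 5)*(A(n(3, 5), 30) + 365)) + 580 = (-1703 + (-938 - 5)*(1/19 + 365)) + 580 = (-1703 - 943*6936/19) + 580 = (-1703 - 6540648/19) + 580 = -6573005/19 + 580 = -6561985/19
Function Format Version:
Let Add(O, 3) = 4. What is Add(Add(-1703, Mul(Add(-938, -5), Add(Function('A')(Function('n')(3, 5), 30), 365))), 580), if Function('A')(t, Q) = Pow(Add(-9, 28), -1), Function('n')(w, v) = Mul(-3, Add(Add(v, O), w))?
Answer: Rational(-6561985, 19) ≈ -3.4537e+5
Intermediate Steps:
O = 1 (O = Add(-3, 4) = 1)
Function('n')(w, v) = Add(-3, Mul(-3, v), Mul(-3, w)) (Function('n')(w, v) = Mul(-3, Add(Add(v, 1), w)) = Mul(-3, Add(Add(1, v), w)) = Mul(-3, Add(1, v, w)) = Add(-3, Mul(-3, v), Mul(-3, w)))
Function('A')(t, Q) = Rational(1, 19) (Function('A')(t, Q) = Pow(19, -1) = Rational(1, 19))
Add(Add(-1703, Mul(Add(-938, -5), Add(Function('A')(Function('n')(3, 5), 30), 365))), 580) = Add(Add(-1703, Mul(Add(-938, -5), Add(Rational(1, 19), 365))), 580) = Add(Add(-1703, Mul(-943, Rational(6936, 19))), 580) = Add(Add(-1703, Rational(-6540648, 19)), 580) = Add(Rational(-6573005, 19), 580) = Rational(-6561985, 19)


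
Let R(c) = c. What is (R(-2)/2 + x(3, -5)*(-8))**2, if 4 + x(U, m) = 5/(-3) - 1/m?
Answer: 410881/225 ≈ 1826.1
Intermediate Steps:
x(U, m) = -17/3 - 1/m (x(U, m) = -4 + (5/(-3) - 1/m) = -4 + (5*(-1/3) - 1/m) = -4 + (-5/3 - 1/m) = -17/3 - 1/m)
(R(-2)/2 + x(3, -5)*(-8))**2 = (-2/2 + (-17/3 - 1/(-5))*(-8))**2 = (-2*1/2 + (-17/3 - 1*(-1/5))*(-8))**2 = (-1 + (-17/3 + 1/5)*(-8))**2 = (-1 - 82/15*(-8))**2 = (-1 + 656/15)**2 = (641/15)**2 = 410881/225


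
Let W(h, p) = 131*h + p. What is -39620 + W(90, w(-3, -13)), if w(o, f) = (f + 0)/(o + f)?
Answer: -445267/16 ≈ -27829.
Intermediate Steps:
w(o, f) = f/(f + o)
W(h, p) = p + 131*h
-39620 + W(90, w(-3, -13)) = -39620 + (-13/(-13 - 3) + 131*90) = -39620 + (-13/(-16) + 11790) = -39620 + (-13*(-1/16) + 11790) = -39620 + (13/16 + 11790) = -39620 + 188653/16 = -445267/16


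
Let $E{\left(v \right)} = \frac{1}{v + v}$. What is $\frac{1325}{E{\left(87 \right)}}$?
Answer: $230550$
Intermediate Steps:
$E{\left(v \right)} = \frac{1}{2 v}$
$\frac{1325}{E{\left(87 \right)}} = \frac{1325}{\frac{1}{2} \cdot \frac{1}{87}} = 1325 \frac{1}{\frac{1}{174}} = 1325 \cdot 174 = 230550$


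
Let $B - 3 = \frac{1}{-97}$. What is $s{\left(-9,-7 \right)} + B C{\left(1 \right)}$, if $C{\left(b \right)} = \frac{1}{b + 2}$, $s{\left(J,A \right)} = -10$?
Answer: $- \frac{2620}{291} \approx -9.0034$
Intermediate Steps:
$B = \frac{290}{97}$ ($B = 3 + \frac{1}{-97} = 3 - \frac{1}{97} = \frac{290}{97} \approx 2.9897$)
$C{\left(b \right)} = \frac{1}{2 + b}$
$s{\left(-9,-7 \right)} + B C{\left(1 \right)} = -10 + \frac{290}{97 \left(2 + 1\right)} = -10 + \frac{290}{97 \cdot 3} = -10 + \frac{290}{97} \cdot \frac{1}{3} = -10 + \frac{290}{291} = - \frac{2620}{291}$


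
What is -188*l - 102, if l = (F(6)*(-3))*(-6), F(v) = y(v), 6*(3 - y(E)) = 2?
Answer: -9126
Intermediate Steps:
y(E) = 8/3 (y(E) = 3 - ⅙*2 = 3 - ⅓ = 8/3)
F(v) = 8/3
l = 48 (l = ((8/3)*(-3))*(-6) = -8*(-6) = 48)
-188*l - 102 = -188*48 - 102 = -9024 - 102 = -9126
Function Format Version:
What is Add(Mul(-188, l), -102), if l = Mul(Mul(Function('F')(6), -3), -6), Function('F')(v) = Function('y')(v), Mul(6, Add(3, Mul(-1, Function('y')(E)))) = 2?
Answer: -9126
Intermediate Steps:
Function('y')(E) = Rational(8, 3) (Function('y')(E) = Add(3, Mul(Rational(-1, 6), 2)) = Add(3, Rational(-1, 3)) = Rational(8, 3))
Function('F')(v) = Rational(8, 3)
l = 48 (l = Mul(Mul(Rational(8, 3), -3), -6) = Mul(-8, -6) = 48)
Add(Mul(-188, l), -102) = Add(Mul(-188, 48), -102) = Add(-9024, -102) = -9126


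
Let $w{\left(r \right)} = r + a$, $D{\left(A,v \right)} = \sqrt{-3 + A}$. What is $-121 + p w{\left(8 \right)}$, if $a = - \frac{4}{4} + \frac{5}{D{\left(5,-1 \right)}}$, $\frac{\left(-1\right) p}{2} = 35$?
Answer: $-611 - 175 \sqrt{2} \approx -858.49$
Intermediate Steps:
$p = -70$ ($p = \left(-2\right) 35 = -70$)
$a = -1 + \frac{5 \sqrt{2}}{2}$ ($a = - \frac{4}{4} + \frac{5}{\sqrt{-3 + 5}} = \left(-4\right) \frac{1}{4} + \frac{5}{\sqrt{2}} = -1 + 5 \frac{\sqrt{2}}{2} = -1 + \frac{5 \sqrt{2}}{2} \approx 2.5355$)
$w{\left(r \right)} = -1 + r + \frac{5 \sqrt{2}}{2}$ ($w{\left(r \right)} = r - \left(1 - \frac{5 \sqrt{2}}{2}\right) = -1 + r + \frac{5 \sqrt{2}}{2}$)
$-121 + p w{\left(8 \right)} = -121 - 70 \left(-1 + 8 + \frac{5 \sqrt{2}}{2}\right) = -121 - 70 \left(7 + \frac{5 \sqrt{2}}{2}\right) = -121 - \left(490 + 175 \sqrt{2}\right) = -611 - 175 \sqrt{2}$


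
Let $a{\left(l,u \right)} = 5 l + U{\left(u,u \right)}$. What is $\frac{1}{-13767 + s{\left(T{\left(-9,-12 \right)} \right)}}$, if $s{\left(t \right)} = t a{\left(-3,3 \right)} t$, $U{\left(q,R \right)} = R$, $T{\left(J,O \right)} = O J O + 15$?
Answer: $- \frac{1}{19705299} \approx -5.0748 \cdot 10^{-8}$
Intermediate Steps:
$T{\left(J,O \right)} = 15 + J O^{2}$ ($T{\left(J,O \right)} = J O O + 15 = J O^{2} + 15 = 15 + J O^{2}$)
$a{\left(l,u \right)} = u + 5 l$ ($a{\left(l,u \right)} = 5 l + u = u + 5 l$)
$s{\left(t \right)} = - 12 t^{2}$ ($s{\left(t \right)} = t \left(3 + 5 \left(-3\right)\right) t = t \left(3 - 15\right) t = t \left(-12\right) t = - 12 t t = - 12 t^{2}$)
$\frac{1}{-13767 + s{\left(T{\left(-9,-12 \right)} \right)}} = \frac{1}{-13767 - 12 \left(15 - 9 \left(-12\right)^{2}\right)^{2}} = \frac{1}{-13767 - 12 \left(15 - 1296\right)^{2}} = \frac{1}{-13767 - 12 \left(-1281\right)^{2}} = \frac{1}{-13767 - 19691532} = \frac{1}{-19705299} = - \frac{1}{19705299}$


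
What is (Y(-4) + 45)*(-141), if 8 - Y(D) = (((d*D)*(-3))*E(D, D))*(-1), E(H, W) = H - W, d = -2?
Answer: -7473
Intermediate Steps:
Y(D) = 8 (Y(D) = 8 - (-2*D*(-3))*(D - D)*(-1) = 8 - (6*D)*0*(-1) = 8 - 0*(-1) = 8 - 1*0 = 8 + 0 = 8)
(Y(-4) + 45)*(-141) = (8 + 45)*(-141) = 53*(-141) = -7473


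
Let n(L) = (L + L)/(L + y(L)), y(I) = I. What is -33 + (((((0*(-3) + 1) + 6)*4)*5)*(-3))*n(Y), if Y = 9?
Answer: -453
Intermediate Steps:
n(L) = 1 (n(L) = (L + L)/(L + L) = (2*L)/((2*L)) = (2*L)*(1/(2*L)) = 1)
-33 + (((((0*(-3) + 1) + 6)*4)*5)*(-3))*n(Y) = -33 + (((((0*(-3) + 1) + 6)*4)*5)*(-3))*1 = -33 + (((((0 + 1) + 6)*4)*5)*(-3))*1 = -33 + ((((1 + 6)*4)*5)*(-3))*1 = -33 + (((7*4)*5)*(-3))*1 = -33 + ((28*5)*(-3))*1 = -33 + (140*(-3))*1 = -33 - 420*1 = -33 - 420 = -453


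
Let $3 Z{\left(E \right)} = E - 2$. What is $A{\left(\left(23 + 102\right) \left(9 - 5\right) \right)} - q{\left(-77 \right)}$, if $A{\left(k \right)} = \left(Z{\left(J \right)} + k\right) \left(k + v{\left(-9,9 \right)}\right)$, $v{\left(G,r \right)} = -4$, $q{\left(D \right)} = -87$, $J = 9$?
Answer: $\frac{747733}{3} \approx 2.4924 \cdot 10^{5}$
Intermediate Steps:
$Z{\left(E \right)} = - \frac{2}{3} + \frac{E}{3}$ ($Z{\left(E \right)} = \frac{E - 2}{3} = \frac{-2 + E}{3} = - \frac{2}{3} + \frac{E}{3}$)
$A{\left(k \right)} = \left(-4 + k\right) \left(\frac{7}{3} + k\right)$ ($A{\left(k \right)} = \left(\left(- \frac{2}{3} + \frac{1}{3} \cdot 9\right) + k\right) \left(k - 4\right) = \left(\left(- \frac{2}{3} + 3\right) + k\right) \left(-4 + k\right) = \left(\frac{7}{3} + k\right) \left(-4 + k\right) = \left(-4 + k\right) \left(\frac{7}{3} + k\right)$)
$A{\left(\left(23 + 102\right) \left(9 - 5\right) \right)} - q{\left(-77 \right)} = \left(- \frac{28}{3} + \left(\left(23 + 102\right) \left(9 - 5\right)\right)^{2} - \frac{5 \left(23 + 102\right) \left(9 - 5\right)}{3}\right) - -87 = \left(- \frac{28}{3} + \left(125 \cdot 4\right)^{2} - \frac{5 \cdot 125 \cdot 4}{3}\right) + 87 = \left(- \frac{28}{3} + 500^{2} - \frac{2500}{3}\right) + 87 = \left(- \frac{28}{3} + 250000 - \frac{2500}{3}\right) + 87 = \frac{747472}{3} + 87 = \frac{747733}{3}$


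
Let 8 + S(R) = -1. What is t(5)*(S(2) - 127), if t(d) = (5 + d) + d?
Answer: -2040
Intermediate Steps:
t(d) = 5 + 2*d
S(R) = -9 (S(R) = -8 - 1 = -9)
t(5)*(S(2) - 127) = (5 + 2*5)*(-9 - 127) = (5 + 10)*(-136) = 15*(-136) = -2040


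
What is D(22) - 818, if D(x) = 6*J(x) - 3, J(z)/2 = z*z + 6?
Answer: 5059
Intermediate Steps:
J(z) = 12 + 2*z**2 (J(z) = 2*(z*z + 6) = 2*(z**2 + 6) = 2*(6 + z**2) = 12 + 2*z**2)
D(x) = 69 + 12*x**2 (D(x) = 6*(12 + 2*x**2) - 3 = (72 + 12*x**2) - 3 = 69 + 12*x**2)
D(22) - 818 = (69 + 12*22**2) - 818 = (69 + 12*484) - 818 = (69 + 5808) - 818 = 5877 - 818 = 5059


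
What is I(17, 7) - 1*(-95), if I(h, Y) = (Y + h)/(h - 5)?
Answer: 97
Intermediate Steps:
I(h, Y) = (Y + h)/(-5 + h)
I(17, 7) - 1*(-95) = (7 + 17)/(-5 + 17) - 1*(-95) = 24/12 + 95 = (1/12)*24 + 95 = 2 + 95 = 97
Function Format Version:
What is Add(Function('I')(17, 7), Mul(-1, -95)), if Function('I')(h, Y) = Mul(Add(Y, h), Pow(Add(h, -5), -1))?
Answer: 97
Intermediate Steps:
Function('I')(h, Y) = Mul(Pow(Add(-5, h), -1), Add(Y, h)) (Function('I')(h, Y) = Mul(Add(Y, h), Pow(Add(-5, h), -1)) = Mul(Pow(Add(-5, h), -1), Add(Y, h)))
Add(Function('I')(17, 7), Mul(-1, -95)) = Add(Mul(Pow(Add(-5, 17), -1), Add(7, 17)), Mul(-1, -95)) = Add(Mul(Pow(12, -1), 24), 95) = Add(Mul(Rational(1, 12), 24), 95) = Add(2, 95) = 97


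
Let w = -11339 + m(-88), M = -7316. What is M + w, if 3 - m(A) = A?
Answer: -18564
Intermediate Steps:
m(A) = 3 - A
w = -11248 (w = -11339 + (3 - 1*(-88)) = -11339 + (3 + 88) = -11339 + 91 = -11248)
M + w = -7316 - 11248 = -18564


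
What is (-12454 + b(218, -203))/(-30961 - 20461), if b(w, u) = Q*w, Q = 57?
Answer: 2/3673 ≈ 0.00054451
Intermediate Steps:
b(w, u) = 57*w
(-12454 + b(218, -203))/(-30961 - 20461) = (-12454 + 57*218)/(-30961 - 20461) = (-12454 + 12426)/(-51422) = -28*(-1/51422) = 2/3673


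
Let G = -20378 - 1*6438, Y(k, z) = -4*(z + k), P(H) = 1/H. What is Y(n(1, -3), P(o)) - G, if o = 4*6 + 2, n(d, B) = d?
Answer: 348554/13 ≈ 26812.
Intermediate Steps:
o = 26 (o = 24 + 2 = 26)
P(H) = 1/H
Y(k, z) = -4*k - 4*z (Y(k, z) = -4*(k + z) = -4*k - 4*z)
G = -26816 (G = -20378 - 6438 = -26816)
Y(n(1, -3), P(o)) - G = (-4*1 - 4/26) - 1*(-26816) = (-4 - 4*1/26) + 26816 = (-4 - 2/13) + 26816 = -54/13 + 26816 = 348554/13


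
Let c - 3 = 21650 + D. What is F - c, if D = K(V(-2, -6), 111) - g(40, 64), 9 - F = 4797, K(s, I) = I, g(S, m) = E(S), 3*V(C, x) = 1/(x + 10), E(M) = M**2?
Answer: -24952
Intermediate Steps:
V(C, x) = 1/(3*(10 + x)) (V(C, x) = 1/(3*(x + 10)) = 1/(3*(10 + x)))
g(S, m) = S**2
F = -4788 (F = 9 - 1*4797 = 9 - 4797 = -4788)
D = -1489 (D = 111 - 1*40**2 = 111 - 1*1600 = 111 - 1600 = -1489)
c = 20164 (c = 3 + (21650 - 1489) = 3 + 20161 = 20164)
F - c = -4788 - 1*20164 = -4788 - 20164 = -24952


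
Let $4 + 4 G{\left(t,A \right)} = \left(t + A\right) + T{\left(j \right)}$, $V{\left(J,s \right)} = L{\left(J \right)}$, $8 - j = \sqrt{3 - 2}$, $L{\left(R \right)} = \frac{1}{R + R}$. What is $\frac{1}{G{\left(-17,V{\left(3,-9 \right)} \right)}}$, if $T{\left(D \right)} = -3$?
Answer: $- \frac{24}{143} \approx -0.16783$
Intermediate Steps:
$L{\left(R \right)} = \frac{1}{2 R}$
$j = 7$ ($j = 8 - \sqrt{3 - 2} = 8 - \sqrt{1} = 8 - 1 = 7$)
$V{\left(J,s \right)} = \frac{1}{2 J}$
$G{\left(t,A \right)} = - \frac{7}{4} + \frac{A}{4} + \frac{t}{4}$ ($G{\left(t,A \right)} = -1 + \frac{\left(t + A\right) - 3}{4} = -1 + \frac{\left(A + t\right) - 3}{4} = -1 + \frac{-3 + A + t}{4} = -1 + \left(- \frac{3}{4} + \frac{A}{4} + \frac{t}{4}\right) = - \frac{7}{4} + \frac{A}{4} + \frac{t}{4}$)
$\frac{1}{G{\left(-17,V{\left(3,-9 \right)} \right)}} = \frac{1}{- \frac{7}{4} + \frac{\frac{1}{2} \cdot \frac{1}{3}}{4} + \frac{1}{4} \left(-17\right)} = \frac{1}{- \frac{7}{4} + \frac{\frac{1}{2} \cdot \frac{1}{3}}{4} - \frac{17}{4}} = \frac{1}{- \frac{7}{4} + \frac{1}{4} \cdot \frac{1}{6} - \frac{17}{4}} = \frac{1}{- \frac{7}{4} + \frac{1}{24} - \frac{17}{4}} = \frac{1}{- \frac{143}{24}} = - \frac{24}{143}$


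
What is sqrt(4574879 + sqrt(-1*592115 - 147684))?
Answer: sqrt(4574879 + I*sqrt(739799)) ≈ 2138.9 + 0.2*I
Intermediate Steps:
sqrt(4574879 + sqrt(-1*592115 - 147684)) = sqrt(4574879 + sqrt(-592115 - 147684)) = sqrt(4574879 + sqrt(-739799)) = sqrt(4574879 + I*sqrt(739799))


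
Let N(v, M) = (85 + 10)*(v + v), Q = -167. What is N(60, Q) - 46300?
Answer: -34900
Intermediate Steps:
N(v, M) = 190*v (N(v, M) = 95*(2*v) = 190*v)
N(60, Q) - 46300 = 190*60 - 46300 = 11400 - 46300 = -34900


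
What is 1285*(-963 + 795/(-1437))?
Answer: -593081470/479 ≈ -1.2382e+6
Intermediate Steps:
1285*(-963 + 795/(-1437)) = 1285*(-963 + 795*(-1/1437)) = 1285*(-963 - 265/479) = 1285*(-461542/479) = -593081470/479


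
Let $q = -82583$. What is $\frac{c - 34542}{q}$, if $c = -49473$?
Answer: $\frac{84015}{82583} \approx 1.0173$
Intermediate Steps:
$\frac{c - 34542}{q} = \frac{-49473 - 34542}{-82583} = \left(-84015\right) \left(- \frac{1}{82583}\right) = \frac{84015}{82583}$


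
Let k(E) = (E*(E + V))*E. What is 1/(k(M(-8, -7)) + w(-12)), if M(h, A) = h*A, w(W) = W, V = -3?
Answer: 1/166196 ≈ 6.0170e-6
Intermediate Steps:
M(h, A) = A*h
k(E) = E**2*(-3 + E) (k(E) = (E*(E - 3))*E = (E*(-3 + E))*E = E**2*(-3 + E))
1/(k(M(-8, -7)) + w(-12)) = 1/((-7*(-8))**2*(-3 - 7*(-8)) - 12) = 1/(56**2*(-3 + 56) - 12) = 1/(3136*53 - 12) = 1/(166208 - 12) = 1/166196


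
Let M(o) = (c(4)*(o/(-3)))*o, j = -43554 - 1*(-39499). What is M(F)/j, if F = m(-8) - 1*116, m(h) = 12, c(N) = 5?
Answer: 10816/2433 ≈ 4.4455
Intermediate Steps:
j = -4055 (j = -43554 + 39499 = -4055)
F = -104 (F = 12 - 1*116 = 12 - 116 = -104)
M(o) = -5*o²/3 (M(o) = (5*(o/(-3)))*o = (5*(o*(-⅓)))*o = (5*(-o/3))*o = (-5*o/3)*o = -5*o²/3)
M(F)/j = -5/3*(-104)²/(-4055) = -5/3*10816*(-1/4055) = -54080/3*(-1/4055) = 10816/2433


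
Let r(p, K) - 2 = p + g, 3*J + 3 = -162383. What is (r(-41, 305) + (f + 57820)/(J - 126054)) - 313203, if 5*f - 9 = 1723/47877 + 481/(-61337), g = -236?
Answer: -165870816391416306683/529130103516284 ≈ -3.1348e+5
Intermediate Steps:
J = -162386/3 (J = -1 + (⅓)*(-162383) = -1 - 162383/3 = -162386/3 ≈ -54129.)
r(p, K) = -234 + p (r(p, K) = 2 + (p - 236) = 2 + (-236 + p) = -234 + p)
f = 5302467751/2936631549 (f = 9/5 + (1723/47877 + 481/(-61337))/5 = 9/5 + (1723*(1/47877) + 481*(-1/61337))/5 = 9/5 + (1723/47877 - 481/61337)/5 = 9/5 + (⅕)*(82654814/2936631549) = 9/5 + 82654814/14683157745 = 5302467751/2936631549 ≈ 1.8056)
(r(-41, 305) + (f + 57820)/(J - 126054)) - 313203 = ((-234 - 41) + (5302467751/2936631549 + 57820)/(-162386/3 - 126054)) - 313203 = (-275 + 169801338630931/(2936631549*(-540548/3))) - 313203 = (-275 + (169801338630931/2936631549)*(-3/540548)) - 313203 = (-275 - 169801338630931/529130103516284) - 313203 = -145680579805609031/529130103516284 - 313203 = -165870816391416306683/529130103516284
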